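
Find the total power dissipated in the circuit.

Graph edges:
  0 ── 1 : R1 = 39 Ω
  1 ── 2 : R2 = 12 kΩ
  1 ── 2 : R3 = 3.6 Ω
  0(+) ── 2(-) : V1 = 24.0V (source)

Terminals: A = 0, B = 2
Nodal analysis, taking node 2 as the 0 V reference.
Source V1 fixes V_0 = 24 V.
KCL at each unknown node (sum of currents leaving = 0; resistances in Ω):
  Node 1: (V_1 - 24)/39 + (V_1 - 0)/12000 + (V_1 - 0)/3.6 = 0
Collecting terms: 0.3035 × V_1 = 0.6154  =>  V_1 = 2.028 V
Power in each resistor, P = (ΔV)²/R:
  P_R1 = (24 - 2.028)²/39 = 12.38 W
  P_R2 = (2.028 - 0)²/12000 = 0.0003426 W
  P_R3 = (2.028 - 0)²/3.6 = 1.142 W
P_total = P_R1 + P_R2 + P_R3 = 13.52 W

Final answer: 13.52 W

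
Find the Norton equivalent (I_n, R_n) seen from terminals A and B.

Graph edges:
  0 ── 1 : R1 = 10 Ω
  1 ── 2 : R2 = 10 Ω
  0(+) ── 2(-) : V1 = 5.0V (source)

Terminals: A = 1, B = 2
Find the Thévenin equivalent first; then I_n = V_th/R_th and R_n = R_th.
Step 1 — V_th is the open-circuit voltage V_A - V_B (nothing connected across the terminals).
Nodal analysis, taking node 2 as the 0 V reference.
Source V1 fixes V_0 = 5 V.
KCL at each unknown node (sum of currents leaving = 0; resistances in Ω):
  Node 1: (V_1 - 5)/10 + (V_1 - 0)/10 = 0
Collecting terms: 0.2 × V_1 = 0.5  =>  V_1 = 2.5 V
V_th = V_1 - V_2 = 2.5 - 0 = 2.5 V
Step 2 — R_th: zero the source — replace V1 by a short circuit (node 2 merges into node 0) — and find the resistance seen between A (node 1) and B (node 0).
Reduce the network between node 1 (A) and node 0 (B) by series/parallel combination:
  Rp1 = R1 ‖ R2 (parallel, both between nodes 0 and 1) = 1/(1/10 + 1/10) = 5 Ω
R_th = 5 Ω
I_n = V_th/R_th = 2.5/5 = 0.5 A, and R_n = R_th = 5 Ω

Final answer: I_n = 0.5 A, R_n = 5 Ω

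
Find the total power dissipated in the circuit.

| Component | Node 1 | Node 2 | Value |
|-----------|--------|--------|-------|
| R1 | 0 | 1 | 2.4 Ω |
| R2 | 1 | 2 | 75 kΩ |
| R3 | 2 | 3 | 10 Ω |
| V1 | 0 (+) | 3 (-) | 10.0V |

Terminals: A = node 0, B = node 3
Nodal analysis, taking node 3 as the 0 V reference.
Source V1 fixes V_0 = 10 V.
KCL at each unknown node (sum of currents leaving = 0; resistances in Ω):
  Node 1: (V_1 - 10)/2.4 + (V_1 - V_2)/75000 = 0
  Node 2: (V_2 - V_1)/75000 + (V_2 - 0)/10 = 0
Collecting terms (coefficients in siemens):
  0.4167·V_1 - 0.00001333·V_2 = 4.167
  0.1·V_2 - 0.00001333·V_1 = 0
Determinant D = (0.4167)(0.1) - (-0.00001333)(-0.00001333) = 0.04167
V_1 = [(4.167)(0.1) - (-0.00001333)(0)]/D = 10 V
V_2 = [(0.4167)(0) - (4.167)(-0.00001333)]/D = 0.001333 V
Power in each resistor, P = (ΔV)²/R:
  P_R1 = (10 - 10)²/2.4 = 0.00000004265 W
  P_R2 = (10 - 0.001333)²/75000 = 0.001333 W
  P_R3 = (0.001333 - 0)²/10 = 0.0000001777 W
P_total = P_R1 + P_R2 + P_R3 = 0.001333 W

Final answer: 0.001333 W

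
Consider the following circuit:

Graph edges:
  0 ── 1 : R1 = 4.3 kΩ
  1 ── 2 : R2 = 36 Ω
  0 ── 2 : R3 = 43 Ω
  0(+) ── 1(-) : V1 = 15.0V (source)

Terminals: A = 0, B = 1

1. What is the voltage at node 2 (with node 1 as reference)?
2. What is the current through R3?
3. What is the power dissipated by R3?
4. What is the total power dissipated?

Nodal analysis, taking node 1 as the 0 V reference.
Source V1 fixes V_0 = 15 V.
KCL at each unknown node (sum of currents leaving = 0; resistances in Ω):
  Node 2: (V_2 - 0)/36 + (V_2 - 15)/43 = 0
Collecting terms: 0.05103 × V_2 = 0.3488  =>  V_2 = 6.835 V
Part 1:
  Read off the nodal solution: V_2 = 6.835 V
Part 2:
  I_R3 = (V_0 - V_2)/R3 = (15 - 6.835)/43 = 0.1899 A
  Magnitude: I_R3 = 0.1899 A
Part 3:
  I_R3 = (V_0 - V_2)/R3 = (15 - 6.835)/43 = 0.1899 A
  P_R3 = I_R3² × R3 = (0.1899)² × 43 = 1.55 W
Part 4:
  Power in each resistor, P = (ΔV)²/R:
    P_R1 = (15 - 0)²/4300 = 0.05233 W
    P_R2 = (0 - 6.835)²/36 = 1.298 W
    P_R3 = (15 - 6.835)²/43 = 1.55 W
  P_total = P_R1 + P_R2 + P_R3 = 2.9 W

Final answers:
1. V_2 = 6.835 V
2. I_R3 = 0.1899 A
3. P_R3 = 1.55 W
4. P_total = 2.9 W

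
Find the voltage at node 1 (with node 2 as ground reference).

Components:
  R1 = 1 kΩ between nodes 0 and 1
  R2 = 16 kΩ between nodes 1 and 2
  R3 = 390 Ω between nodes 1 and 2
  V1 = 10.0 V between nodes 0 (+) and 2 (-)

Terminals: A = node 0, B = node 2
Nodal analysis, taking node 2 as the 0 V reference.
Source V1 fixes V_0 = 10 V.
KCL at each unknown node (sum of currents leaving = 0; resistances in Ω):
  Node 1: (V_1 - 10)/1000 + (V_1 - 0)/16000 + (V_1 - 0)/390 = 0
Collecting terms: 0.003627 × V_1 = 0.01  =>  V_1 = 2.757 V
The requested potential is V_1 = 2.757 V.

Final answer: V_1 = 2.757 V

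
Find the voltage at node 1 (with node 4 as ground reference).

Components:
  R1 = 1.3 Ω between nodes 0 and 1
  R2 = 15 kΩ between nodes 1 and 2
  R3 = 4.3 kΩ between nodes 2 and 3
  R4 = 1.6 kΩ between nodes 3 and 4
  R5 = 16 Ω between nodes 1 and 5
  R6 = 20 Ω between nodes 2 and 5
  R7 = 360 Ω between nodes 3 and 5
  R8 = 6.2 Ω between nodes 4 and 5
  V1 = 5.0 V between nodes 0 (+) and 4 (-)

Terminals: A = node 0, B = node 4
Nodal analysis, taking node 4 as the 0 V reference.
Source V1 fixes V_0 = 5 V.
KCL at each unknown node (sum of currents leaving = 0; resistances in Ω):
  Node 1: (V_1 - 5)/1.3 + (V_1 - V_2)/15000 + (V_1 - V_5)/16 = 0
  Node 2: (V_2 - V_1)/15000 + (V_2 - V_3)/4300 + (V_2 - V_5)/20 = 0
  Node 3: (V_3 - V_2)/4300 + (V_3 - 0)/1600 + (V_3 - V_5)/360 = 0
  Node 5: (V_5 - V_1)/16 + (V_5 - V_2)/20 + (V_5 - V_3)/360 + (V_5 - 0)/6.2 = 0
Collecting terms (coefficients in siemens):
  0.8318·V_1 - 0.00006667·V_2 - 0.0625·V_5 = 3.846
  0.0503·V_2 - 0.00006667·V_1 - 0.0002326·V_3 - 0.05·V_5 = 0
  0.003635·V_3 - 0.0002326·V_2 - 0.002778·V_5 = 0
  0.2766·V_5 - 0.0625·V_1 - 0.05·V_2 - 0.002778·V_3 = 0
Solving these 4 simultaneous equations (Gaussian elimination) gives:
  V_1 = 4.723 V, V_2 = 1.32 V, V_3 = 1.091 V, V_5 = 1.317 V
The requested potential is V_1 = 4.723 V.

Final answer: V_1 = 4.723 V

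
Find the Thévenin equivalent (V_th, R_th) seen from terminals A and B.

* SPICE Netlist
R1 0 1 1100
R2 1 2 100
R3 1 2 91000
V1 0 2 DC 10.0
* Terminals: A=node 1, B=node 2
Step 1 — V_th is the open-circuit voltage V_A - V_B (nothing connected across the terminals).
Nodal analysis, taking node 2 as the 0 V reference.
Source V1 fixes V_0 = 10 V.
KCL at each unknown node (sum of currents leaving = 0; resistances in Ω):
  Node 1: (V_1 - 10)/1100 + (V_1 - 0)/100 + (V_1 - 0)/91000 = 0
Collecting terms: 0.01092 × V_1 = 0.009091  =>  V_1 = 0.8325 V
V_th = V_1 - V_2 = 0.8325 - 0 = 0.8325 V
Step 2 — R_th: zero the source — replace V1 by a short circuit (node 2 merges into node 0) — and find the resistance seen between A (node 1) and B (node 0).
Reduce the network between node 1 (A) and node 0 (B) by series/parallel combination:
  Rp1 = R1 ‖ R2 ‖ R3 (parallel, all between nodes 0 and 1) = 1/(1/1100 + 1/100 + 1/91000) = 91.57 Ω
R_th = 91.57 Ω

Final answer: V_th = 0.8325 V, R_th = 91.57 Ω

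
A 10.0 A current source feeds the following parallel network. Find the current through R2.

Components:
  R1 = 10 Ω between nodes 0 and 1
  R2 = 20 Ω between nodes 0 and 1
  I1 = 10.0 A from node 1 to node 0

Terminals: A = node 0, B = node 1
All resistors sit directly between nodes 0 and 1, so they are in parallel and share one voltage V; the full source current 10 A splits among them.
1/R_par = 1/10 + 1/20 = 0.15 S  =>  R_par = 6.667 Ω
V = I × R_par = 10 × 6.667 = 66.67 V
I_R2 = V/R2 = 66.67/20 = 3.333 A

Final answer: 3.333 A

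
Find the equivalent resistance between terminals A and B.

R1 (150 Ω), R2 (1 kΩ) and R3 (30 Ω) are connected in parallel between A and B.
Reduce the network between node 0 (A) and node 1 (B) by series/parallel combination:
  Rp1 = R1 ‖ R2 ‖ R3 (parallel, all between nodes 0 and 1) = 1/(1/150 + 1/1000 + 1/30) = 24.39 Ω
R_eq = 24.39 Ω

Final answer: 24.39 Ω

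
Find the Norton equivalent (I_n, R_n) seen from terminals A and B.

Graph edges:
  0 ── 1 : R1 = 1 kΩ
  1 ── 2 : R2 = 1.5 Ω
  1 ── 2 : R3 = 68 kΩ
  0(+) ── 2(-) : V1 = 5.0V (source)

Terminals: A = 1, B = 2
Find the Thévenin equivalent first; then I_n = V_th/R_th and R_n = R_th.
Step 1 — V_th is the open-circuit voltage V_A - V_B (nothing connected across the terminals).
Nodal analysis, taking node 2 as the 0 V reference.
Source V1 fixes V_0 = 5 V.
KCL at each unknown node (sum of currents leaving = 0; resistances in Ω):
  Node 1: (V_1 - 5)/1000 + (V_1 - 0)/1.5 + (V_1 - 0)/68000 = 0
Collecting terms: 0.6677 × V_1 = 0.005  =>  V_1 = 0.007489 V
V_th = V_1 - V_2 = 0.007489 - 0 = 0.007489 V
Step 2 — R_th: zero the source — replace V1 by a short circuit (node 2 merges into node 0) — and find the resistance seen between A (node 1) and B (node 0).
Reduce the network between node 1 (A) and node 0 (B) by series/parallel combination:
  Rp1 = R1 ‖ R2 ‖ R3 (parallel, all between nodes 0 and 1) = 1/(1/1000 + 1/1.5 + 1/68000) = 1.498 Ω
R_th = 1.498 Ω
I_n = V_th/R_th = 0.007489/1.498 = 0.005 A, and R_n = R_th = 1.498 Ω

Final answer: I_n = 0.005 A, R_n = 1.498 Ω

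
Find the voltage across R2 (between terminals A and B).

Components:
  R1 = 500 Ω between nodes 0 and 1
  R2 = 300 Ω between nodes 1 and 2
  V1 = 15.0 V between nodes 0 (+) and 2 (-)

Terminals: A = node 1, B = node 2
R1 and R2 are in series across V1 (node 0 → node 1 → node 2), and the output A–B is taken across R2, so this is a voltage divider.
Series current: I = V1/(R1 + R2) = 15/(500 + 300) = 15/800 = 0.01875 A
V_R2 = I × R2 = V1 × R2/(R1 + R2) = 15 × 300/800 = 5.625 V

Final answer: 5.625 V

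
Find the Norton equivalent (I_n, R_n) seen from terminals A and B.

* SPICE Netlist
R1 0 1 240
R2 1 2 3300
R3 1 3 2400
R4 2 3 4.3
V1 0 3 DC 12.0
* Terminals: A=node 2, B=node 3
Find the Thévenin equivalent first; then I_n = V_th/R_th and R_n = R_th.
Step 1 — V_th is the open-circuit voltage V_A - V_B (nothing connected across the terminals).
Nodal analysis, taking node 3 as the 0 V reference.
Source V1 fixes V_0 = 12 V.
KCL at each unknown node (sum of currents leaving = 0; resistances in Ω):
  Node 1: (V_1 - 12)/240 + (V_1 - V_2)/3300 + (V_1 - 0)/2400 = 0
  Node 2: (V_2 - V_1)/3300 + (V_2 - 0)/4.3 = 0
Collecting terms (coefficients in siemens):
  0.004886·V_1 - 0.000303·V_2 = 0.05
  0.2329·V_2 - 0.000303·V_1 = 0
Determinant D = (0.004886)(0.2329) - (-0.000303)(-0.000303) = 0.001138
V_1 = [(0.05)(0.2329) - (-0.000303)(0)]/D = 10.23 V
V_2 = [(0.004886)(0) - (0.05)(-0.000303)]/D = 0.01332 V
V_th = V_2 - V_3 = 0.01332 - 0 = 0.01332 V
Step 2 — R_th: zero the source — replace V1 by a short circuit (node 3 merges into node 0) — and find the resistance seen between A (node 2) and B (node 0).
Reduce the network between node 2 (A) and node 0 (B) by series/parallel combination:
  Rp1 = R1 ‖ R3 (parallel, both between nodes 0 and 1) = 1/(1/240 + 1/2400) = 218.2 Ω
  Rs1 = R2 + Rp1 (series, joined only at node 1) = 3300 + 218.2 = 3518 Ω
  Rp2 = R4 ‖ Rs1 (parallel, both between nodes 0 and 2) = 1/(1/4.3 + 1/3518) = 4.295 Ω
R_th = 4.295 Ω
I_n = V_th/R_th = 0.01332/4.295 = 0.003101 A, and R_n = R_th = 4.295 Ω

Final answer: I_n = 0.003101 A, R_n = 4.295 Ω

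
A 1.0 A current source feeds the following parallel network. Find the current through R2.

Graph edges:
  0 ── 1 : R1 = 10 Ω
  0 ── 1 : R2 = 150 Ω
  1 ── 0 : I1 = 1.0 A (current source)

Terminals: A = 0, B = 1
All resistors sit directly between nodes 0 and 1, so they are in parallel and share one voltage V; the full source current 1 A splits among them.
1/R_par = 1/10 + 1/150 = 0.1067 S  =>  R_par = 9.375 Ω
V = I × R_par = 1 × 9.375 = 9.375 V
I_R2 = V/R2 = 9.375/150 = 0.0625 A

Final answer: 0.0625 A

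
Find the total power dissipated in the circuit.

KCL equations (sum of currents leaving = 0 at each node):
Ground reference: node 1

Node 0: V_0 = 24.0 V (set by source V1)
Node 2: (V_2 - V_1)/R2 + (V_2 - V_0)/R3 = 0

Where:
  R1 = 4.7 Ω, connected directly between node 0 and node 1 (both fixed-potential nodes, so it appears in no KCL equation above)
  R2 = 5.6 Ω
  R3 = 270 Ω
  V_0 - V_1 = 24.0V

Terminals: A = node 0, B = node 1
Nodal analysis, taking node 1 as the 0 V reference.
Source V1 fixes V_0 = 24 V.
KCL at each unknown node (sum of currents leaving = 0; resistances in Ω):
  Node 2: (V_2 - 0)/5.6 + (V_2 - 24)/270 = 0
Collecting terms: 0.1823 × V_2 = 0.08889  =>  V_2 = 0.4877 V
Power in each resistor, P = (ΔV)²/R:
  P_R1 = (24 - 0)²/4.7 = 122.6 W
  P_R2 = (0 - 0.4877)²/5.6 = 0.04247 W
  P_R3 = (24 - 0.4877)²/270 = 2.048 W
P_total = P_R1 + P_R2 + P_R3 = 124.6 W

Final answer: 124.6 W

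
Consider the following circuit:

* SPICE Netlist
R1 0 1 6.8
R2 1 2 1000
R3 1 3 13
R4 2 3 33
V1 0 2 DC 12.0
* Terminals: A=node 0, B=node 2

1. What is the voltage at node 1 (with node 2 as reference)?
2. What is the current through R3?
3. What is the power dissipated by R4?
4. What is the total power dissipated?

Nodal analysis, taking node 2 as the 0 V reference.
Source V1 fixes V_0 = 12 V.
KCL at each unknown node (sum of currents leaving = 0; resistances in Ω):
  Node 1: (V_1 - 12)/6.8 + (V_1 - 0)/1000 + (V_1 - V_3)/13 = 0
  Node 3: (V_3 - V_1)/13 + (V_3 - 0)/33 = 0
Collecting terms (coefficients in siemens):
  0.225·V_1 - 0.07692·V_3 = 1.765
  0.1072·V_3 - 0.07692·V_1 = 0
Determinant D = (0.225)(0.1072) - (-0.07692)(-0.07692) = 0.01821
V_1 = [(1.765)(0.1072) - (-0.07692)(0)]/D = 10.39 V
V_3 = [(0.225)(0) - (1.765)(-0.07692)]/D = 7.456 V
Part 1:
  Read off the nodal solution: V_1 = 10.39 V
Part 2:
  I_R3 = (V_1 - V_3)/R3 = (10.39 - 7.456)/13 = 0.2259 A
  Magnitude: I_R3 = 0.2259 A
Part 3:
  I_R4 = (V_2 - V_3)/R4 = (0 - 7.456)/33 = -0.2259 A
  P_R4 = I_R4² × R4 = (-0.2259)² × 33 = 1.685 W
Part 4:
  Power in each resistor, P = (ΔV)²/R:
    P_R1 = (12 - 10.39)²/6.8 = 0.3798 W
    P_R2 = (10.39 - 0)²/1000 = 0.108 W
    P_R3 = (10.39 - 7.456)²/13 = 0.6636 W
    P_R4 = (0 - 7.456)²/33 = 1.685 W
  P_total = P_R1 + P_R2 + P_R3 + P_R4 = 2.836 W

Final answers:
1. V_1 = 10.39 V
2. I_R3 = 0.2259 A
3. P_R4 = 1.685 W
4. P_total = 2.836 W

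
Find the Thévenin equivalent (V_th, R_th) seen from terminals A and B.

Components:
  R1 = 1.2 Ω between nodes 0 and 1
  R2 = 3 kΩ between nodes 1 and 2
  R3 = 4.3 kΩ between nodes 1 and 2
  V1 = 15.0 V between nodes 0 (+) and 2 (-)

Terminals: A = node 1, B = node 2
Step 1 — V_th is the open-circuit voltage V_A - V_B (nothing connected across the terminals).
Nodal analysis, taking node 2 as the 0 V reference.
Source V1 fixes V_0 = 15 V.
KCL at each unknown node (sum of currents leaving = 0; resistances in Ω):
  Node 1: (V_1 - 15)/1.2 + (V_1 - 0)/3000 + (V_1 - 0)/4300 = 0
Collecting terms: 0.8339 × V_1 = 12.5  =>  V_1 = 14.99 V
V_th = V_1 - V_2 = 14.99 - 0 = 14.99 V
Step 2 — R_th: zero the source — replace V1 by a short circuit (node 2 merges into node 0) — and find the resistance seen between A (node 1) and B (node 0).
Reduce the network between node 1 (A) and node 0 (B) by series/parallel combination:
  Rp1 = R1 ‖ R2 ‖ R3 (parallel, all between nodes 0 and 1) = 1/(1/1.2 + 1/3000 + 1/4300) = 1.199 Ω
R_th = 1.199 Ω

Final answer: V_th = 14.99 V, R_th = 1.199 Ω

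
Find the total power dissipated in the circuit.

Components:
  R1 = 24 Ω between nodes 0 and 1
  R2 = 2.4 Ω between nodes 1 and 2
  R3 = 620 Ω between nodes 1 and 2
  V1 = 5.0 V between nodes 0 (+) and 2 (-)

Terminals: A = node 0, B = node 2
Nodal analysis, taking node 2 as the 0 V reference.
Source V1 fixes V_0 = 5 V.
KCL at each unknown node (sum of currents leaving = 0; resistances in Ω):
  Node 1: (V_1 - 5)/24 + (V_1 - 0)/2.4 + (V_1 - 0)/620 = 0
Collecting terms: 0.4599 × V_1 = 0.2083  =>  V_1 = 0.453 V
Power in each resistor, P = (ΔV)²/R:
  P_R1 = (5 - 0.453)²/24 = 0.8615 W
  P_R2 = (0.453 - 0)²/2.4 = 0.08549 W
  P_R3 = (0.453 - 0)²/620 = 0.0003309 W
P_total = P_R1 + P_R2 + P_R3 = 0.9473 W

Final answer: 0.9473 W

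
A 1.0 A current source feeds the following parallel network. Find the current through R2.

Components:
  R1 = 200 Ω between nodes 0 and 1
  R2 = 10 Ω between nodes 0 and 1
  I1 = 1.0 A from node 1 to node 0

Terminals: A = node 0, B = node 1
All resistors sit directly between nodes 0 and 1, so they are in parallel and share one voltage V; the full source current 1 A splits among them.
1/R_par = 1/200 + 1/10 = 0.105 S  =>  R_par = 9.524 Ω
V = I × R_par = 1 × 9.524 = 9.524 V
I_R2 = V/R2 = 9.524/10 = 0.9524 A

Final answer: 0.9524 A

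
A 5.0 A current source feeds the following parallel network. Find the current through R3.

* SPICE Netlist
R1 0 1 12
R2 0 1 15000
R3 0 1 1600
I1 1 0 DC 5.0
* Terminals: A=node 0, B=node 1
All resistors sit directly between nodes 0 and 1, so they are in parallel and share one voltage V; the full source current 5 A splits among them.
1/R_par = 1/12 + 1/15000 + 1/1600 = 0.08402 S  =>  R_par = 11.9 Ω
V = I × R_par = 5 × 11.9 = 59.51 V
I_R3 = V/R3 = 59.51/1600 = 0.03719 A

Final answer: 0.03719 A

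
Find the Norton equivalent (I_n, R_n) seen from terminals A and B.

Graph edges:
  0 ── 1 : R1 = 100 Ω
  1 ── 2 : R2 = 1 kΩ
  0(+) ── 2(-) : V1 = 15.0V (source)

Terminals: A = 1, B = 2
Find the Thévenin equivalent first; then I_n = V_th/R_th and R_n = R_th.
Step 1 — V_th is the open-circuit voltage V_A - V_B (nothing connected across the terminals).
Nodal analysis, taking node 2 as the 0 V reference.
Source V1 fixes V_0 = 15 V.
KCL at each unknown node (sum of currents leaving = 0; resistances in Ω):
  Node 1: (V_1 - 15)/100 + (V_1 - 0)/1000 = 0
Collecting terms: 0.011 × V_1 = 0.15  =>  V_1 = 13.64 V
V_th = V_1 - V_2 = 13.64 - 0 = 13.64 V
Step 2 — R_th: zero the source — replace V1 by a short circuit (node 2 merges into node 0) — and find the resistance seen between A (node 1) and B (node 0).
Reduce the network between node 1 (A) and node 0 (B) by series/parallel combination:
  Rp1 = R1 ‖ R2 (parallel, both between nodes 0 and 1) = 1/(1/100 + 1/1000) = 90.91 Ω
R_th = 90.91 Ω
I_n = V_th/R_th = 13.64/90.91 = 0.15 A, and R_n = R_th = 90.91 Ω

Final answer: I_n = 0.15 A, R_n = 90.91 Ω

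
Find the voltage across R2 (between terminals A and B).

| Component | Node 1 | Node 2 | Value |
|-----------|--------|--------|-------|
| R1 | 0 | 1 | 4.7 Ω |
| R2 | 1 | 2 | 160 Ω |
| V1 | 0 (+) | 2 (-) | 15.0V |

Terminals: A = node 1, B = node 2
R1 and R2 are in series across V1 (node 0 → node 1 → node 2), and the output A–B is taken across R2, so this is a voltage divider.
Series current: I = V1/(R1 + R2) = 15/(4.7 + 160) = 15/164.7 = 0.09107 A
V_R2 = I × R2 = V1 × R2/(R1 + R2) = 15 × 160/164.7 = 14.57 V

Final answer: 14.57 V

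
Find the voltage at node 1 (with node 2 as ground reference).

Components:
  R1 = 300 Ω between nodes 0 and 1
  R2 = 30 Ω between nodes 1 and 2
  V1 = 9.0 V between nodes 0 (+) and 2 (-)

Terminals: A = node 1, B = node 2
Nodal analysis, taking node 2 as the 0 V reference.
Source V1 fixes V_0 = 9 V.
KCL at each unknown node (sum of currents leaving = 0; resistances in Ω):
  Node 1: (V_1 - 9)/300 + (V_1 - 0)/30 = 0
Collecting terms: 0.03667 × V_1 = 0.03  =>  V_1 = 0.8182 V
The requested potential is V_1 = 0.8182 V.

Final answer: V_1 = 0.8182 V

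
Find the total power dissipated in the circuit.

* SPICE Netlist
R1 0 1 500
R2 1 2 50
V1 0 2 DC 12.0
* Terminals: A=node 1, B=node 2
Nodal analysis, taking node 2 as the 0 V reference.
Source V1 fixes V_0 = 12 V.
KCL at each unknown node (sum of currents leaving = 0; resistances in Ω):
  Node 1: (V_1 - 12)/500 + (V_1 - 0)/50 = 0
Collecting terms: 0.022 × V_1 = 0.024  =>  V_1 = 1.091 V
Power in each resistor, P = (ΔV)²/R:
  P_R1 = (12 - 1.091)²/500 = 0.238 W
  P_R2 = (1.091 - 0)²/50 = 0.0238 W
P_total = P_R1 + P_R2 = 0.2618 W

Final answer: 0.2618 W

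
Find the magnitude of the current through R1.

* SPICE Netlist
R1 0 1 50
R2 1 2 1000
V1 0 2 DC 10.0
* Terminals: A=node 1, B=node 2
Nodal analysis, taking node 2 as the 0 V reference.
Source V1 fixes V_0 = 10 V.
KCL at each unknown node (sum of currents leaving = 0; resistances in Ω):
  Node 1: (V_1 - 10)/50 + (V_1 - 0)/1000 = 0
Collecting terms: 0.021 × V_1 = 0.2  =>  V_1 = 9.524 V
I_R1 = (V_0 - V_1)/R1 = (10 - 9.524)/50 = 0.009524 A
|I_R1| = 0.009524 A

Final answer: |I_R1| = 0.009524 A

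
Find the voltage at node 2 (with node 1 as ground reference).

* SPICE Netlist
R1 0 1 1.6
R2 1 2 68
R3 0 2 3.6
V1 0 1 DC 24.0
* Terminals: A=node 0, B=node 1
Nodal analysis, taking node 1 as the 0 V reference.
Source V1 fixes V_0 = 24 V.
KCL at each unknown node (sum of currents leaving = 0; resistances in Ω):
  Node 2: (V_2 - 0)/68 + (V_2 - 24)/3.6 = 0
Collecting terms: 0.2925 × V_2 = 6.667  =>  V_2 = 22.79 V
The requested potential is V_2 = 22.79 V.

Final answer: V_2 = 22.79 V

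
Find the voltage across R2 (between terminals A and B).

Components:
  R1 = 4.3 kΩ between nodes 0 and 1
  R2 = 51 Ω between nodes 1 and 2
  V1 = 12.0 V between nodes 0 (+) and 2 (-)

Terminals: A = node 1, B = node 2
R1 and R2 are in series across V1 (node 0 → node 1 → node 2), and the output A–B is taken across R2, so this is a voltage divider.
Series current: I = V1/(R1 + R2) = 12/(4300 + 51) = 12/4351 = 0.002758 A
V_R2 = I × R2 = V1 × R2/(R1 + R2) = 12 × 51/4351 = 0.1407 V

Final answer: 0.1407 V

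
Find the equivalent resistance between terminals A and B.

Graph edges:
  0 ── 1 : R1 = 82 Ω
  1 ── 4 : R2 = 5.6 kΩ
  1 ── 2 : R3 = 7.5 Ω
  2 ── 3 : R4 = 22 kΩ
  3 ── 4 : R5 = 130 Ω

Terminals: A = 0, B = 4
Reduce the network between node 0 (A) and node 4 (B) by series/parallel combination:
  Rs1 = R3 + R4 (series, joined only at node 2) = 7.5 + 22000 = 22010 Ω
  Rs2 = R5 + Rs1 (series, joined only at node 3) = 130 + 22010 = 22140 Ω
  Rp1 = R2 ‖ Rs2 (parallel, both between nodes 1 and 4) = 1/(1/5600 + 1/22140) = 4469 Ω
  Rs3 = R1 + Rp1 (series, joined only at node 1) = 82 + 4469 = 4551 Ω
R_eq = 4.551 kΩ

Final answer: 4.551 kΩ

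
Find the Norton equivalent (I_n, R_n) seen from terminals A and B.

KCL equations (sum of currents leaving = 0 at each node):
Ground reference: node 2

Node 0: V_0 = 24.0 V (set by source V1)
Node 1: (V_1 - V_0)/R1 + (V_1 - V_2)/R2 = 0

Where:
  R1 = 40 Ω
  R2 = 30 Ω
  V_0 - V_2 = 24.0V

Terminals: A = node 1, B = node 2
Find the Thévenin equivalent first; then I_n = V_th/R_th and R_n = R_th.
Step 1 — V_th is the open-circuit voltage V_A - V_B (nothing connected across the terminals).
Nodal analysis, taking node 2 as the 0 V reference.
Source V1 fixes V_0 = 24 V.
KCL at each unknown node (sum of currents leaving = 0; resistances in Ω):
  Node 1: (V_1 - 24)/40 + (V_1 - 0)/30 = 0
Collecting terms: 0.05833 × V_1 = 0.6  =>  V_1 = 10.29 V
V_th = V_1 - V_2 = 10.29 - 0 = 10.29 V
Step 2 — R_th: zero the source — replace V1 by a short circuit (node 2 merges into node 0) — and find the resistance seen between A (node 1) and B (node 0).
Reduce the network between node 1 (A) and node 0 (B) by series/parallel combination:
  Rp1 = R1 ‖ R2 (parallel, both between nodes 0 and 1) = 1/(1/40 + 1/30) = 17.14 Ω
R_th = 17.14 Ω
I_n = V_th/R_th = 10.29/17.14 = 0.6 A, and R_n = R_th = 17.14 Ω

Final answer: I_n = 0.6 A, R_n = 17.14 Ω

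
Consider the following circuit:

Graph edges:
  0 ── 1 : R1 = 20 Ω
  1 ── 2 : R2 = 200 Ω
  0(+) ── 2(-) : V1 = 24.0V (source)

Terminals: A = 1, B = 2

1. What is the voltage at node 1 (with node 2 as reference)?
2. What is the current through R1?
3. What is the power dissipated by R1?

Nodal analysis, taking node 2 as the 0 V reference.
Source V1 fixes V_0 = 24 V.
KCL at each unknown node (sum of currents leaving = 0; resistances in Ω):
  Node 1: (V_1 - 24)/20 + (V_1 - 0)/200 = 0
Collecting terms: 0.055 × V_1 = 1.2  =>  V_1 = 21.82 V
Part 1:
  Read off the nodal solution: V_1 = 21.82 V
Part 2:
  I_R1 = (V_0 - V_1)/R1 = (24 - 21.82)/20 = 0.1091 A
  Magnitude: I_R1 = 0.1091 A
Part 3:
  I_R1 = (V_0 - V_1)/R1 = (24 - 21.82)/20 = 0.1091 A
  P_R1 = I_R1² × R1 = (0.1091)² × 20 = 0.238 W

Final answers:
1. V_1 = 21.82 V
2. I_R1 = 0.1091 A
3. P_R1 = 0.238 W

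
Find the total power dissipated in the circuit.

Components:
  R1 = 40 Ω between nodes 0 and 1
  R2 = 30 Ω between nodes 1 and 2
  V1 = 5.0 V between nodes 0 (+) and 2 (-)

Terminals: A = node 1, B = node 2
Nodal analysis, taking node 2 as the 0 V reference.
Source V1 fixes V_0 = 5 V.
KCL at each unknown node (sum of currents leaving = 0; resistances in Ω):
  Node 1: (V_1 - 5)/40 + (V_1 - 0)/30 = 0
Collecting terms: 0.05833 × V_1 = 0.125  =>  V_1 = 2.143 V
Power in each resistor, P = (ΔV)²/R:
  P_R1 = (5 - 2.143)²/40 = 0.2041 W
  P_R2 = (2.143 - 0)²/30 = 0.1531 W
P_total = P_R1 + P_R2 = 0.3571 W

Final answer: 0.3571 W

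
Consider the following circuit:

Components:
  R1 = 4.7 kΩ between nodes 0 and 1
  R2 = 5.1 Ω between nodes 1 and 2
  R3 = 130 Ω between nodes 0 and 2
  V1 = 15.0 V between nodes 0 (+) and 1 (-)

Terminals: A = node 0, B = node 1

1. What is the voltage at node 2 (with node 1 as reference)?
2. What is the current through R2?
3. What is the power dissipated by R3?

Nodal analysis, taking node 1 as the 0 V reference.
Source V1 fixes V_0 = 15 V.
KCL at each unknown node (sum of currents leaving = 0; resistances in Ω):
  Node 2: (V_2 - 0)/5.1 + (V_2 - 15)/130 = 0
Collecting terms: 0.2038 × V_2 = 0.1154  =>  V_2 = 0.5662 V
Part 1:
  Read off the nodal solution: V_2 = 0.5662 V
Part 2:
  I_R2 = (V_1 - V_2)/R2 = (0 - 0.5662)/5.1 = -0.111 A
  Magnitude: I_R2 = 0.111 A
Part 3:
  I_R3 = (V_0 - V_2)/R3 = (15 - 0.5662)/130 = 0.111 A
  P_R3 = I_R3² × R3 = (0.111)² × 130 = 1.603 W

Final answers:
1. V_2 = 0.5662 V
2. I_R2 = 0.111 A
3. P_R3 = 1.603 W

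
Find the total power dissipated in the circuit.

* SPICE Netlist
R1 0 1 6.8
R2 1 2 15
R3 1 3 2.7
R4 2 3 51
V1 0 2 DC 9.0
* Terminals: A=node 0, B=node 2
Nodal analysis, taking node 2 as the 0 V reference.
Source V1 fixes V_0 = 9 V.
KCL at each unknown node (sum of currents leaving = 0; resistances in Ω):
  Node 1: (V_1 - 9)/6.8 + (V_1 - 0)/15 + (V_1 - V_3)/2.7 = 0
  Node 3: (V_3 - V_1)/2.7 + (V_3 - 0)/51 = 0
Collecting terms (coefficients in siemens):
  0.5841·V_1 - 0.3704·V_3 = 1.324
  0.39·V_3 - 0.3704·V_1 = 0
Determinant D = (0.5841)(0.39) - (-0.3704)(-0.3704) = 0.09061
V_1 = [(1.324)(0.39) - (-0.3704)(0)]/D = 5.696 V
V_3 = [(0.5841)(0) - (1.324)(-0.3704)]/D = 5.41 V
Power in each resistor, P = (ΔV)²/R:
  P_R1 = (9 - 5.696)²/6.8 = 1.605 W
  P_R2 = (5.696 - 0)²/15 = 2.163 W
  P_R3 = (5.696 - 5.41)²/2.7 = 0.03038 W
  P_R4 = (0 - 5.41)²/51 = 0.5739 W
P_total = P_R1 + P_R2 + P_R3 + P_R4 = 4.372 W

Final answer: 4.372 W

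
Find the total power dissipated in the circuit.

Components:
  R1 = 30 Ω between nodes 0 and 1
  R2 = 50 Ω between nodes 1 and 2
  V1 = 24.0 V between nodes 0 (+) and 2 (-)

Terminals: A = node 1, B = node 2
Nodal analysis, taking node 2 as the 0 V reference.
Source V1 fixes V_0 = 24 V.
KCL at each unknown node (sum of currents leaving = 0; resistances in Ω):
  Node 1: (V_1 - 24)/30 + (V_1 - 0)/50 = 0
Collecting terms: 0.05333 × V_1 = 0.8  =>  V_1 = 15 V
Power in each resistor, P = (ΔV)²/R:
  P_R1 = (24 - 15)²/30 = 2.7 W
  P_R2 = (15 - 0)²/50 = 4.5 W
P_total = P_R1 + P_R2 = 7.2 W

Final answer: 7.2 W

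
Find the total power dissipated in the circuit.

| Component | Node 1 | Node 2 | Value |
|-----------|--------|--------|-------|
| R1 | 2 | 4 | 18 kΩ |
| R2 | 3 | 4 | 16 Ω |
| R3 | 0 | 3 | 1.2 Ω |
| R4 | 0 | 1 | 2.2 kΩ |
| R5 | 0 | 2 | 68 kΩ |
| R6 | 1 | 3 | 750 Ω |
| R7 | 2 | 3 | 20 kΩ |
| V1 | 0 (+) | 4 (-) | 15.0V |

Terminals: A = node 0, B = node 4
Nodal analysis, taking node 4 as the 0 V reference.
Source V1 fixes V_0 = 15 V.
KCL at each unknown node (sum of currents leaving = 0; resistances in Ω):
  Node 1: (V_1 - 15)/2200 + (V_1 - V_3)/750 = 0
  Node 2: (V_2 - 0)/18000 + (V_2 - 15)/68000 + (V_2 - V_3)/20000 = 0
  Node 3: (V_3 - 0)/16 + (V_3 - 15)/1.2 + (V_3 - V_1)/750 + (V_3 - V_2)/20000 = 0
Collecting terms (coefficients in siemens):
  0.001788·V_1 - 0.001333·V_3 = 0.006818
  0.0001203·V_2 - 0.00005·V_3 = 0.0002206
  0.8972·V_3 - 0.001333·V_1 - 0.00005·V_2 = 12.5
Solving these 3 simultaneous equations (Gaussian elimination) gives:
  V_1 = 14.22 V, V_2 = 7.636 V, V_3 = 13.95 V
Power in each resistor, P = (ΔV)²/R:
  P_R1 = (7.636 - 0)²/18000 = 0.003239 W
  P_R2 = (13.95 - 0)²/16 = 12.17 W
  P_R3 = (15 - 13.95)²/1.2 = 0.9126 W
  P_R4 = (15 - 14.22)²/2200 = 0.0002768 W
  P_R5 = (15 - 7.636)²/68000 = 0.0007976 W
  P_R6 = (14.22 - 13.95)²/750 = 0.00009438 W
  P_R7 = (7.636 - 13.95)²/20000 = 0.001996 W
P_total = P_R1 + P_R2 + P_R3 + P_R4 + P_R5 + P_R6 + P_R7 = 13.09 W

Final answer: 13.09 W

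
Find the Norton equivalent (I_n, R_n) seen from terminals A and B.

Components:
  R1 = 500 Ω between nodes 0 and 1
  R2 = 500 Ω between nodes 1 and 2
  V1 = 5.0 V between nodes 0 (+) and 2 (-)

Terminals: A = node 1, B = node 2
Find the Thévenin equivalent first; then I_n = V_th/R_th and R_n = R_th.
Step 1 — V_th is the open-circuit voltage V_A - V_B (nothing connected across the terminals).
Nodal analysis, taking node 2 as the 0 V reference.
Source V1 fixes V_0 = 5 V.
KCL at each unknown node (sum of currents leaving = 0; resistances in Ω):
  Node 1: (V_1 - 5)/500 + (V_1 - 0)/500 = 0
Collecting terms: 0.004 × V_1 = 0.01  =>  V_1 = 2.5 V
V_th = V_1 - V_2 = 2.5 - 0 = 2.5 V
Step 2 — R_th: zero the source — replace V1 by a short circuit (node 2 merges into node 0) — and find the resistance seen between A (node 1) and B (node 0).
Reduce the network between node 1 (A) and node 0 (B) by series/parallel combination:
  Rp1 = R1 ‖ R2 (parallel, both between nodes 0 and 1) = 1/(1/500 + 1/500) = 250 Ω
R_th = 250 Ω
I_n = V_th/R_th = 2.5/250 = 0.01 A, and R_n = R_th = 250 Ω

Final answer: I_n = 0.01 A, R_n = 250 Ω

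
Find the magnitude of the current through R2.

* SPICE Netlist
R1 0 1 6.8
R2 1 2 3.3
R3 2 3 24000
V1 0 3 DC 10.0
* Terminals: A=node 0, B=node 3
Nodal analysis, taking node 3 as the 0 V reference.
Source V1 fixes V_0 = 10 V.
KCL at each unknown node (sum of currents leaving = 0; resistances in Ω):
  Node 1: (V_1 - 10)/6.8 + (V_1 - V_2)/3.3 = 0
  Node 2: (V_2 - V_1)/3.3 + (V_2 - 0)/24000 = 0
Collecting terms (coefficients in siemens):
  0.4501·V_1 - 0.303·V_2 = 1.471
  0.3031·V_2 - 0.303·V_1 = 0
Determinant D = (0.4501)(0.3031) - (-0.303)(-0.303) = 0.04458
V_1 = [(1.471)(0.3031) - (-0.303)(0)]/D = 9.997 V
V_2 = [(0.4501)(0) - (1.471)(-0.303)]/D = 9.996 V
I_R2 = (V_1 - V_2)/R2 = (9.997 - 9.996)/3.3 = 0.0004165 A
|I_R2| = 0.0004165 A

Final answer: |I_R2| = 0.0004165 A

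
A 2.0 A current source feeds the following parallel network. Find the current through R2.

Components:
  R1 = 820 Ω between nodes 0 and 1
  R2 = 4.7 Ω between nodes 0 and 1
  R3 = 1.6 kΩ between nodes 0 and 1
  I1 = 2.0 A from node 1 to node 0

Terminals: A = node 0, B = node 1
All resistors sit directly between nodes 0 and 1, so they are in parallel and share one voltage V; the full source current 2 A splits among them.
1/R_par = 1/820 + 1/4.7 + 1/1600 = 0.2146 S  =>  R_par = 4.66 Ω
V = I × R_par = 2 × 4.66 = 9.319 V
I_R2 = V/R2 = 9.319/4.7 = 1.983 A

Final answer: 1.983 A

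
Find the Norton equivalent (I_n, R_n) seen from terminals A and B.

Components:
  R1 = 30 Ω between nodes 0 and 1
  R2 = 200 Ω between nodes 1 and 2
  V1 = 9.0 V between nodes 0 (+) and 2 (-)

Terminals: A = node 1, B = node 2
Find the Thévenin equivalent first; then I_n = V_th/R_th and R_n = R_th.
Step 1 — V_th is the open-circuit voltage V_A - V_B (nothing connected across the terminals).
Nodal analysis, taking node 2 as the 0 V reference.
Source V1 fixes V_0 = 9 V.
KCL at each unknown node (sum of currents leaving = 0; resistances in Ω):
  Node 1: (V_1 - 9)/30 + (V_1 - 0)/200 = 0
Collecting terms: 0.03833 × V_1 = 0.3  =>  V_1 = 7.826 V
V_th = V_1 - V_2 = 7.826 - 0 = 7.826 V
Step 2 — R_th: zero the source — replace V1 by a short circuit (node 2 merges into node 0) — and find the resistance seen between A (node 1) and B (node 0).
Reduce the network between node 1 (A) and node 0 (B) by series/parallel combination:
  Rp1 = R1 ‖ R2 (parallel, both between nodes 0 and 1) = 1/(1/30 + 1/200) = 26.09 Ω
R_th = 26.09 Ω
I_n = V_th/R_th = 7.826/26.09 = 0.3 A, and R_n = R_th = 26.09 Ω

Final answer: I_n = 0.3 A, R_n = 26.09 Ω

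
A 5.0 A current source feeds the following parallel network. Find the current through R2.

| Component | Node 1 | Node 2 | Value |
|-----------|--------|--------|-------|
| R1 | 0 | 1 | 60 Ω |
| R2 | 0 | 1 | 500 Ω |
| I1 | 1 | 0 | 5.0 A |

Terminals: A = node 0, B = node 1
All resistors sit directly between nodes 0 and 1, so they are in parallel and share one voltage V; the full source current 5 A splits among them.
1/R_par = 1/60 + 1/500 = 0.01867 S  =>  R_par = 53.57 Ω
V = I × R_par = 5 × 53.57 = 267.9 V
I_R2 = V/R2 = 267.9/500 = 0.5357 A

Final answer: 0.5357 A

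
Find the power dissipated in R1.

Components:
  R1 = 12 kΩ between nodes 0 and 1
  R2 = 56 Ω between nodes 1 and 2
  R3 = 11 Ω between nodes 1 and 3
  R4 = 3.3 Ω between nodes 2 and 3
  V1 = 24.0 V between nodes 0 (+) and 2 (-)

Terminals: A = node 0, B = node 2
Nodal analysis, taking node 2 as the 0 V reference.
Source V1 fixes V_0 = 24 V.
KCL at each unknown node (sum of currents leaving = 0; resistances in Ω):
  Node 1: (V_1 - 24)/12000 + (V_1 - 0)/56 + (V_1 - V_3)/11 = 0
  Node 3: (V_3 - V_1)/11 + (V_3 - 0)/3.3 = 0
Collecting terms (coefficients in siemens):
  0.1088·V_1 - 0.09091·V_3 = 0.002
  0.3939·V_3 - 0.09091·V_1 = 0
Determinant D = (0.1088)(0.3939) - (-0.09091)(-0.09091) = 0.03462
V_1 = [(0.002)(0.3939) - (-0.09091)(0)]/D = 0.02276 V
V_3 = [(0.1088)(0) - (0.002)(-0.09091)]/D = 0.005252 V
I_R1 = (V_0 - V_1)/R1 = (24 - 0.02276)/12000 = 0.001998 A
P_R1 = I_R1² × R1 = (0.001998)² × 12000 = 0.04791 W

Final answer: 0.04791 W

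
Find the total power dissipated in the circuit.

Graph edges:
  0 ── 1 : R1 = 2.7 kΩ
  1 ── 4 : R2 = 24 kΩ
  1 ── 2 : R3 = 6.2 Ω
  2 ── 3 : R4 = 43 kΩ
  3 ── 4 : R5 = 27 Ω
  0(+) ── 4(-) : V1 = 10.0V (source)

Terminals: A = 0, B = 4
Nodal analysis, taking node 4 as the 0 V reference.
Source V1 fixes V_0 = 10 V.
KCL at each unknown node (sum of currents leaving = 0; resistances in Ω):
  Node 1: (V_1 - 10)/2700 + (V_1 - 0)/24000 + (V_1 - V_2)/6.2 = 0
  Node 2: (V_2 - V_1)/6.2 + (V_2 - V_3)/43000 = 0
  Node 3: (V_3 - V_2)/43000 + (V_3 - 0)/27 = 0
Collecting terms (coefficients in siemens):
  0.1617·V_1 - 0.1613·V_2 = 0.003704
  0.1613·V_2 - 0.1613·V_1 - 0.00002326·V_3 = 0
  0.03706·V_3 - 0.00002326·V_2 = 0
Solving these 3 simultaneous equations (Gaussian elimination) gives:
  V_1 = 8.509 V, V_2 = 8.508 V, V_3 = 0.005339 V
Power in each resistor, P = (ΔV)²/R:
  P_R1 = (10 - 8.509)²/2700 = 0.0008235 W
  P_R2 = (8.509 - 0)²/24000 = 0.003017 W
  P_R3 = (8.509 - 8.508)²/6.2 = 0.0000002424 W
  P_R4 = (8.508 - 0.005339)²/43000 = 0.001681 W
  P_R5 = (0.005339 - 0)²/27 = 0.000001056 W
P_total = P_R1 + P_R2 + P_R3 + P_R4 + P_R5 = 0.005523 W

Final answer: 0.005523 W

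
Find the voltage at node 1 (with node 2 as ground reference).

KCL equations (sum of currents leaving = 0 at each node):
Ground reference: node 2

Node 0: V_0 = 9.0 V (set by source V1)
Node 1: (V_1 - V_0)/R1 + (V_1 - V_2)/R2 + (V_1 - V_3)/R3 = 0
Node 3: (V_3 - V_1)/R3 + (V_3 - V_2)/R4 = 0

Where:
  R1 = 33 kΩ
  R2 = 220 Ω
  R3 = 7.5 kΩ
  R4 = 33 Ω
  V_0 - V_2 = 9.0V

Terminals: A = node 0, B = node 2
Nodal analysis, taking node 2 as the 0 V reference.
Source V1 fixes V_0 = 9 V.
KCL at each unknown node (sum of currents leaving = 0; resistances in Ω):
  Node 1: (V_1 - 9)/33000 + (V_1 - 0)/220 + (V_1 - V_3)/7500 = 0
  Node 3: (V_3 - V_1)/7500 + (V_3 - 0)/33 = 0
Collecting terms (coefficients in siemens):
  0.004709·V_1 - 0.0001333·V_3 = 0.0002727
  0.03044·V_3 - 0.0001333·V_1 = 0
Determinant D = (0.004709)(0.03044) - (-0.0001333)(-0.0001333) = 0.0001433
V_1 = [(0.0002727)(0.03044) - (-0.0001333)(0)]/D = 0.05792 V
V_3 = [(0.004709)(0) - (0.0002727)(-0.0001333)]/D = 0.0002537 V
The requested potential is V_1 = 0.05792 V.

Final answer: V_1 = 0.05792 V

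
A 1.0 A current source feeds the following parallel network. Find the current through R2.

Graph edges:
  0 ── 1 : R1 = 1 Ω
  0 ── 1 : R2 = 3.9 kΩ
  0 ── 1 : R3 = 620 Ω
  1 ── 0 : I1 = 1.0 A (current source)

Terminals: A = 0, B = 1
All resistors sit directly between nodes 0 and 1, so they are in parallel and share one voltage V; the full source current 1 A splits among them.
1/R_par = 1/1 + 1/3900 + 1/620 = 1.002 S  =>  R_par = 0.9981 Ω
V = I × R_par = 1 × 0.9981 = 0.9981 V
I_R2 = V/R2 = 0.9981/3900 = 0.0002559 A

Final answer: 0.0002559 A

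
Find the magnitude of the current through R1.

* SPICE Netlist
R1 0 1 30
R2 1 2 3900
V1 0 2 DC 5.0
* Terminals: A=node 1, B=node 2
Nodal analysis, taking node 2 as the 0 V reference.
Source V1 fixes V_0 = 5 V.
KCL at each unknown node (sum of currents leaving = 0; resistances in Ω):
  Node 1: (V_1 - 5)/30 + (V_1 - 0)/3900 = 0
Collecting terms: 0.03359 × V_1 = 0.1667  =>  V_1 = 4.962 V
I_R1 = (V_0 - V_1)/R1 = (5 - 4.962)/30 = 0.001272 A
|I_R1| = 0.001272 A

Final answer: |I_R1| = 0.001272 A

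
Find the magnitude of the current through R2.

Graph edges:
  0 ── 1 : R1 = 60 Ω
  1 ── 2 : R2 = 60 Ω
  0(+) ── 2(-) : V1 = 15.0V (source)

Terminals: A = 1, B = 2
Nodal analysis, taking node 2 as the 0 V reference.
Source V1 fixes V_0 = 15 V.
KCL at each unknown node (sum of currents leaving = 0; resistances in Ω):
  Node 1: (V_1 - 15)/60 + (V_1 - 0)/60 = 0
Collecting terms: 0.03333 × V_1 = 0.25  =>  V_1 = 7.5 V
I_R2 = (V_1 - V_2)/R2 = (7.5 - 0)/60 = 0.125 A
|I_R2| = 0.125 A

Final answer: |I_R2| = 0.125 A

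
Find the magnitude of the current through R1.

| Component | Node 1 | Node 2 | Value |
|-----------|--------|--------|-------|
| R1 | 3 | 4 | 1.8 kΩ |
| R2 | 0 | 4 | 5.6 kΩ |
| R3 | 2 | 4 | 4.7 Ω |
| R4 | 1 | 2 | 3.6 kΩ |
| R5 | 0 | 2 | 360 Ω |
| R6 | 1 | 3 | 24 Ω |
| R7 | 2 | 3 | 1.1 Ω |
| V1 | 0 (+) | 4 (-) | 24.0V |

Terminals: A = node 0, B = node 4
Nodal analysis, taking node 4 as the 0 V reference.
Source V1 fixes V_0 = 24 V.
KCL at each unknown node (sum of currents leaving = 0; resistances in Ω):
  Node 1: (V_1 - V_2)/3600 + (V_1 - V_3)/24 = 0
  Node 2: (V_2 - 0)/4.7 + (V_2 - V_1)/3600 + (V_2 - 24)/360 + (V_2 - V_3)/1.1 = 0
  Node 3: (V_3 - 0)/1800 + (V_3 - V_1)/24 + (V_3 - V_2)/1.1 = 0
Collecting terms (coefficients in siemens):
  0.04194·V_1 - 0.0002778·V_2 - 0.04167·V_3 = 0
  1.125·V_2 - 0.0002778·V_1 - 0.9091·V_3 = 0.06667
  0.9513·V_3 - 0.04167·V_1 - 0.9091·V_2 = 0
Solving these 3 simultaneous equations (Gaussian elimination) gives:
  V_1 = 0.3083 V, V_2 = 0.3085 V, V_3 = 0.3083 V
I_R1 = (V_3 - V_4)/R1 = (0.3083 - 0)/1800 = 0.0001713 A
|I_R1| = 0.0001713 A

Final answer: |I_R1| = 0.0001713 A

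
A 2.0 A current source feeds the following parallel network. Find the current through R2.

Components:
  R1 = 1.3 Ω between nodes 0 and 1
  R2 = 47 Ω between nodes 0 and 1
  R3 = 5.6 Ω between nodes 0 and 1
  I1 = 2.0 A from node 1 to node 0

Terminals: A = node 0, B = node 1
All resistors sit directly between nodes 0 and 1, so they are in parallel and share one voltage V; the full source current 2 A splits among them.
1/R_par = 1/1.3 + 1/47 + 1/5.6 = 0.9691 S  =>  R_par = 1.032 Ω
V = I × R_par = 2 × 1.032 = 2.064 V
I_R2 = V/R2 = 2.064/47 = 0.04391 A

Final answer: 0.04391 A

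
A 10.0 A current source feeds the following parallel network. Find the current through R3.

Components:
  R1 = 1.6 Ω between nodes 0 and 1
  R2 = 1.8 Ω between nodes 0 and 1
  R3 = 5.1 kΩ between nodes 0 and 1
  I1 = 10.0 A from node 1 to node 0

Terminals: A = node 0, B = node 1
All resistors sit directly between nodes 0 and 1, so they are in parallel and share one voltage V; the full source current 10 A splits among them.
1/R_par = 1/1.6 + 1/1.8 + 1/5100 = 1.181 S  =>  R_par = 0.8469 Ω
V = I × R_par = 10 × 0.8469 = 8.469 V
I_R3 = V/R3 = 8.469/5100 = 0.001661 A

Final answer: 0.001661 A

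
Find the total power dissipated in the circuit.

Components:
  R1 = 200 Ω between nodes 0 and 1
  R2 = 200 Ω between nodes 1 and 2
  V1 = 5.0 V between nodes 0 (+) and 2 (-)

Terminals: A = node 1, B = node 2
Nodal analysis, taking node 2 as the 0 V reference.
Source V1 fixes V_0 = 5 V.
KCL at each unknown node (sum of currents leaving = 0; resistances in Ω):
  Node 1: (V_1 - 5)/200 + (V_1 - 0)/200 = 0
Collecting terms: 0.01 × V_1 = 0.025  =>  V_1 = 2.5 V
Power in each resistor, P = (ΔV)²/R:
  P_R1 = (5 - 2.5)²/200 = 0.03125 W
  P_R2 = (2.5 - 0)²/200 = 0.03125 W
P_total = P_R1 + P_R2 = 0.0625 W

Final answer: 0.0625 W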